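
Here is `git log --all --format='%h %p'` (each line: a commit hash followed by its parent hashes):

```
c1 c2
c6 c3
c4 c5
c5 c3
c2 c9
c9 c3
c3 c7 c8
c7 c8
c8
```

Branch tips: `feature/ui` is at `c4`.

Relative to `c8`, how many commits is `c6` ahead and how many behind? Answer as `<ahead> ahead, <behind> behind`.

Reachable from c6: {c3, c6, c7, c8}.
Reachable from c8: {c8}.
Only in c6's history (ahead): {c3, c6, c7} — 3.
Only in c8's history (behind): {} — 0.

3 ahead, 0 behind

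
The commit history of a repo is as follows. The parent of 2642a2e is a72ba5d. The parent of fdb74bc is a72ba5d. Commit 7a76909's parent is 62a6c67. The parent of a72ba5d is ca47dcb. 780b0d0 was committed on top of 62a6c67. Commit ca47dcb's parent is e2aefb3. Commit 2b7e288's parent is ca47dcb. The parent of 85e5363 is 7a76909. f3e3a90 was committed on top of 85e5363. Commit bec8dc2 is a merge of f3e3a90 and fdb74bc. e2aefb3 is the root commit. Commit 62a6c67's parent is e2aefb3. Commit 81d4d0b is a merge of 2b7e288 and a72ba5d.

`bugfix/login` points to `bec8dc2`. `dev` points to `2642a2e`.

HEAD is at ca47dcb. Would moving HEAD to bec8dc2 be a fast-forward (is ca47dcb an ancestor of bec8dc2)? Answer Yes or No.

A fast-forward from ca47dcb to bec8dc2 is possible iff ca47dcb is an ancestor of bec8dc2.
Ancestors of bec8dc2: {62a6c67, 7a76909, 85e5363, a72ba5d, bec8dc2, ca47dcb, e2aefb3, f3e3a90, fdb74bc}.
ca47dcb is among them, so fast-forward is possible.

Yes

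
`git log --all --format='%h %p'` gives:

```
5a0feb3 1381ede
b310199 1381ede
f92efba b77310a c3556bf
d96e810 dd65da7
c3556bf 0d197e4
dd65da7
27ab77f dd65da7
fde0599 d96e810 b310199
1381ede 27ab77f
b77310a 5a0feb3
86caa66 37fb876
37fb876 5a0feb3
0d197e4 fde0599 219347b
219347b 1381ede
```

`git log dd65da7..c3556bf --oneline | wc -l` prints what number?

8

Reachable from c3556bf: {0d197e4, 1381ede, 219347b, 27ab77f, b310199, c3556bf, d96e810, dd65da7, fde0599}.
Reachable from dd65da7: {dd65da7}.
In c3556bf's history but not dd65da7's: {0d197e4, 1381ede, 219347b, 27ab77f, b310199, c3556bf, d96e810, fde0599} — 8 commits.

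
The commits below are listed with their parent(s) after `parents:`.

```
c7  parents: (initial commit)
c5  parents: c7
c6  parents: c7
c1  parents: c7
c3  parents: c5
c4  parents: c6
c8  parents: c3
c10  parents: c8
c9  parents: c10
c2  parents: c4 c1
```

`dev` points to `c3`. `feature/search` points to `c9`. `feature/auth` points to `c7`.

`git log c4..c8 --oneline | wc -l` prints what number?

3

Reachable from c8: {c3, c5, c7, c8}.
Reachable from c4: {c4, c6, c7}.
In c8's history but not c4's: {c3, c5, c8} — 3 commits.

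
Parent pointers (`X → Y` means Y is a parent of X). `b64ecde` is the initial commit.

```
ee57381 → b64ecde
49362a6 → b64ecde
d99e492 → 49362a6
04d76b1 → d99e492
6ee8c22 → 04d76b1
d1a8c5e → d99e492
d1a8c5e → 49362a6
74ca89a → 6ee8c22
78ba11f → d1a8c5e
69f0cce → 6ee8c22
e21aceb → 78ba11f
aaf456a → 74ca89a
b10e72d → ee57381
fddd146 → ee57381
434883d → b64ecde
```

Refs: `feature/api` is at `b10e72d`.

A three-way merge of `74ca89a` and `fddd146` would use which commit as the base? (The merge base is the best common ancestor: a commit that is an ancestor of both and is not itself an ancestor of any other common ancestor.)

Ancestors of 74ca89a: {04d76b1, 49362a6, 6ee8c22, 74ca89a, b64ecde, d99e492}.
Ancestors of fddd146: {b64ecde, ee57381, fddd146}.
Common ancestors: {b64ecde}.
The only common ancestor is b64ecde, so it is the merge base.

b64ecde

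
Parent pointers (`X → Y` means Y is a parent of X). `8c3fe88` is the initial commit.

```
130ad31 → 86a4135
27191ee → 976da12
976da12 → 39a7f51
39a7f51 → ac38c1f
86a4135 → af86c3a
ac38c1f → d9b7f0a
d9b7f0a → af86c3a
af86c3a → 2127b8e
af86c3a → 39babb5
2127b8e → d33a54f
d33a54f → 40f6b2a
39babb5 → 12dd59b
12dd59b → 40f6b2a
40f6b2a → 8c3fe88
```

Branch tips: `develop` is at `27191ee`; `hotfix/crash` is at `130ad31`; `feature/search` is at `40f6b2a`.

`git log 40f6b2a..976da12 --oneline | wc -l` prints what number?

9

Reachable from 976da12: {12dd59b, 2127b8e, 39a7f51, 39babb5, 40f6b2a, 8c3fe88, 976da12, ac38c1f, af86c3a, d33a54f, d9b7f0a}.
Reachable from 40f6b2a: {40f6b2a, 8c3fe88}.
In 976da12's history but not 40f6b2a's: {12dd59b, 2127b8e, 39a7f51, 39babb5, 976da12, ac38c1f, af86c3a, d33a54f, d9b7f0a} — 9 commits.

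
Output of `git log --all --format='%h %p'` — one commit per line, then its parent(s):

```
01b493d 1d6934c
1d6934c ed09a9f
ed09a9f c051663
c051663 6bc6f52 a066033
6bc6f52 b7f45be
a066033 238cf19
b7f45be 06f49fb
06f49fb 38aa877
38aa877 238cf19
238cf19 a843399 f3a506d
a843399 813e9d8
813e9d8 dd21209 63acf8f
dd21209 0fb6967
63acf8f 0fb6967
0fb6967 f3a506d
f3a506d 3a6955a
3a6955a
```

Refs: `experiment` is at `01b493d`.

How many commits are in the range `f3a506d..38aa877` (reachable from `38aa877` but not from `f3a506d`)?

7

Reachable from 38aa877: {0fb6967, 238cf19, 38aa877, 3a6955a, 63acf8f, 813e9d8, a843399, dd21209, f3a506d}.
Reachable from f3a506d: {3a6955a, f3a506d}.
In 38aa877's history but not f3a506d's: {0fb6967, 238cf19, 38aa877, 63acf8f, 813e9d8, a843399, dd21209} — 7 commits.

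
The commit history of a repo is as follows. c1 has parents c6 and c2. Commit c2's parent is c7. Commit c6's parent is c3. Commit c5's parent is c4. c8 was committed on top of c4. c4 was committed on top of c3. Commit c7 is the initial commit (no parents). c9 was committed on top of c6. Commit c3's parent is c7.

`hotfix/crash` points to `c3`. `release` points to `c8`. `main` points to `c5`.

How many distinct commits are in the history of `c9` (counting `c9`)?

4

Walking parent pointers from c9: reachable set = {c3, c6, c7, c9}.
That is 4 commits.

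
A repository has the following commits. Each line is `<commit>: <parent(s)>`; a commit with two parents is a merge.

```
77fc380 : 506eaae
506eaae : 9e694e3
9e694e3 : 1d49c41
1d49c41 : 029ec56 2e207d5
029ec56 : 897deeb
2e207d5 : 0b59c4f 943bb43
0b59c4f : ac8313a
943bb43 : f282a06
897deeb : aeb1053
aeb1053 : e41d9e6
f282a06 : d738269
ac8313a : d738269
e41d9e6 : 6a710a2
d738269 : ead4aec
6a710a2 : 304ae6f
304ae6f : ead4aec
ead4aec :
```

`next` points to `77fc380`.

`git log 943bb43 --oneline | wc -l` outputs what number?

4

Walking parent pointers from 943bb43: reachable set = {943bb43, d738269, ead4aec, f282a06}.
That is 4 commits.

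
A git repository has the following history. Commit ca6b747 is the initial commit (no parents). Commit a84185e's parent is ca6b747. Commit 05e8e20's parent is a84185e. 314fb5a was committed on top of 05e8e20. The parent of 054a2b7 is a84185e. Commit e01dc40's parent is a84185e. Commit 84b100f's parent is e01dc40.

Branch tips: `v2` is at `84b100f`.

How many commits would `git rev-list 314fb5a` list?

4

Walking parent pointers from 314fb5a: reachable set = {05e8e20, 314fb5a, a84185e, ca6b747}.
That is 4 commits.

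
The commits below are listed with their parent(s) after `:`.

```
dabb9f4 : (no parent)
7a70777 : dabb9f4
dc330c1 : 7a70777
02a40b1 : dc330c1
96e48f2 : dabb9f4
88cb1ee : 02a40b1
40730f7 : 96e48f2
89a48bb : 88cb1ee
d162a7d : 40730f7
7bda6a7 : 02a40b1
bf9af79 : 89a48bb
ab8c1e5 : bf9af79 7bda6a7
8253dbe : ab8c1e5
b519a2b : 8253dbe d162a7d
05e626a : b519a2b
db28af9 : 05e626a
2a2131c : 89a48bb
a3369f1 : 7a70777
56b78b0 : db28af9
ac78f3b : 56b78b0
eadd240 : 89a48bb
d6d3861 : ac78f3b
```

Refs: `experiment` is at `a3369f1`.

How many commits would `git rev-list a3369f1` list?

3

Walking parent pointers from a3369f1: reachable set = {7a70777, a3369f1, dabb9f4}.
That is 3 commits.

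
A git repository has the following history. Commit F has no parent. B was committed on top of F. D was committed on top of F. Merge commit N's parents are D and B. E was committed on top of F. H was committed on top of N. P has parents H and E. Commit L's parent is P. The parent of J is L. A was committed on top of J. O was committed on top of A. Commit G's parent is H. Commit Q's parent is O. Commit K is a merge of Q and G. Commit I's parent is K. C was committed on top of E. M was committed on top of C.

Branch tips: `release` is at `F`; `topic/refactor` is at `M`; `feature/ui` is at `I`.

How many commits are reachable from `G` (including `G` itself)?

Walking parent pointers from G: reachable set = {B, D, F, G, H, N}.
That is 6 commits.

6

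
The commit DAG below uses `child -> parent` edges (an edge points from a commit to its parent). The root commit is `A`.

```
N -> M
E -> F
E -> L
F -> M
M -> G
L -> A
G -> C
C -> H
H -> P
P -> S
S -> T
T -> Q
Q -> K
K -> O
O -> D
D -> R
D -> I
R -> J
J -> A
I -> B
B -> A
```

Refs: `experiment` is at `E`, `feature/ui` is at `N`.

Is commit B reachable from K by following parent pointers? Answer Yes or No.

Yes

Ancestors of K (commits reachable by following parents): {A, B, D, I, J, K, O, R}.
B is in that set, so it is an ancestor of K.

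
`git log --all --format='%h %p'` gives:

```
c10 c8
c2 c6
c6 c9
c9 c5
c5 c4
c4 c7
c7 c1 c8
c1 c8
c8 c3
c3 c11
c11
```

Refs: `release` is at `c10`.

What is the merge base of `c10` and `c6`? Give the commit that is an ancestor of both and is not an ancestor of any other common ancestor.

Ancestors of c10: {c10, c11, c3, c8}.
Ancestors of c6: {c1, c11, c3, c4, c5, c6, c7, c8, c9}.
Common ancestors: {c11, c3, c8}.
Among these, c8 is not an ancestor of any other common ancestor — it is the merge base.

c8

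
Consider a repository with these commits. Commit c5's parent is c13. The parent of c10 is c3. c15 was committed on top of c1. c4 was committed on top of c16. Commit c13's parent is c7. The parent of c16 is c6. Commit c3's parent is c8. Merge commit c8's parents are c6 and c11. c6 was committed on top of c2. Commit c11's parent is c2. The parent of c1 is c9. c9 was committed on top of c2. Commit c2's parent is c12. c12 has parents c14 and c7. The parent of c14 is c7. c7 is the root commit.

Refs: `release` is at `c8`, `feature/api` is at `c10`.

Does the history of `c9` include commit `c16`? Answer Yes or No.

No

Ancestors of c9: {c12, c14, c2, c7, c9}.
c16 is not in that set, so it is not an ancestor of c9.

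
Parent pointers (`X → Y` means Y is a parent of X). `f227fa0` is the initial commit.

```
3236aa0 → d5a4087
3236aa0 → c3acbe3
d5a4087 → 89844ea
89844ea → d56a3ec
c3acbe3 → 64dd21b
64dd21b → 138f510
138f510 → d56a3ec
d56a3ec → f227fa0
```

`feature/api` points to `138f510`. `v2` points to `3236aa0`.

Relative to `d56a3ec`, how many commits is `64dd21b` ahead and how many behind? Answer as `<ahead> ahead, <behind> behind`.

2 ahead, 0 behind

Reachable from 64dd21b: {138f510, 64dd21b, d56a3ec, f227fa0}.
Reachable from d56a3ec: {d56a3ec, f227fa0}.
Only in 64dd21b's history (ahead): {138f510, 64dd21b} — 2.
Only in d56a3ec's history (behind): {} — 0.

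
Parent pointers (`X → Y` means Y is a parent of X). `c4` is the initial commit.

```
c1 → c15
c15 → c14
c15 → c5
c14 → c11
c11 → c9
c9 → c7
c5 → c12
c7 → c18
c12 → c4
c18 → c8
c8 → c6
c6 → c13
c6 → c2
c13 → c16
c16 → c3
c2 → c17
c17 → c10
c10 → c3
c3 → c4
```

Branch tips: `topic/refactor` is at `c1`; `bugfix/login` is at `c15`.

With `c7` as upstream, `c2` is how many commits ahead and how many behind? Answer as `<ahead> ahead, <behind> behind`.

Reachable from c2: {c10, c17, c2, c3, c4}.
Reachable from c7: {c10, c13, c16, c17, c18, c2, c3, c4, c6, c7, c8}.
Only in c2's history (ahead): {} — 0.
Only in c7's history (behind): {c13, c16, c18, c6, c7, c8} — 6.

0 ahead, 6 behind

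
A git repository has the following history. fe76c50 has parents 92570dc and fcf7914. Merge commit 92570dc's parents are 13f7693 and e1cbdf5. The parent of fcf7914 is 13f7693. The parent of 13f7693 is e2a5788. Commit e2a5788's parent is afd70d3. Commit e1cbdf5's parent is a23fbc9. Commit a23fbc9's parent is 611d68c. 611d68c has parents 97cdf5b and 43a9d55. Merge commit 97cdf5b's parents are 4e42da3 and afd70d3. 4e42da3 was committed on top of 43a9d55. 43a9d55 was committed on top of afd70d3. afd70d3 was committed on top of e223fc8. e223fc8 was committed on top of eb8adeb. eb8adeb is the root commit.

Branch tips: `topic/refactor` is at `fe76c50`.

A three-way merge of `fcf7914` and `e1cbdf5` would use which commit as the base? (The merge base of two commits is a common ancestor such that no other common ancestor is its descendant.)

afd70d3

Ancestors of fcf7914: {13f7693, afd70d3, e223fc8, e2a5788, eb8adeb, fcf7914}.
Ancestors of e1cbdf5: {43a9d55, 4e42da3, 611d68c, 97cdf5b, a23fbc9, afd70d3, e1cbdf5, e223fc8, eb8adeb}.
Common ancestors: {afd70d3, e223fc8, eb8adeb}.
Among these, afd70d3 is not an ancestor of any other common ancestor — it is the merge base.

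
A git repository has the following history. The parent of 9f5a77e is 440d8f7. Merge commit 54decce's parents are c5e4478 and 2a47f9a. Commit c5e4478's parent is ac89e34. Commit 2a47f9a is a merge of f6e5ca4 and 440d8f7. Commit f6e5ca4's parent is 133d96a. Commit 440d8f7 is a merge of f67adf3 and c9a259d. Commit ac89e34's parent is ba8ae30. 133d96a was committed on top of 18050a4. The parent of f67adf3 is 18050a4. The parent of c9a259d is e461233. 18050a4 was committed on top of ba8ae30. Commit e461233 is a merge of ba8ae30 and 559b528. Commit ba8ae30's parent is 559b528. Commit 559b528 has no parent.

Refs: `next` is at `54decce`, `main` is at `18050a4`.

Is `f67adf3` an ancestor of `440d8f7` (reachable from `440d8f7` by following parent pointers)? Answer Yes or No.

Ancestors of 440d8f7 (commits reachable by following parents): {18050a4, 440d8f7, 559b528, ba8ae30, c9a259d, e461233, f67adf3}.
f67adf3 is in that set, so it is an ancestor of 440d8f7.

Yes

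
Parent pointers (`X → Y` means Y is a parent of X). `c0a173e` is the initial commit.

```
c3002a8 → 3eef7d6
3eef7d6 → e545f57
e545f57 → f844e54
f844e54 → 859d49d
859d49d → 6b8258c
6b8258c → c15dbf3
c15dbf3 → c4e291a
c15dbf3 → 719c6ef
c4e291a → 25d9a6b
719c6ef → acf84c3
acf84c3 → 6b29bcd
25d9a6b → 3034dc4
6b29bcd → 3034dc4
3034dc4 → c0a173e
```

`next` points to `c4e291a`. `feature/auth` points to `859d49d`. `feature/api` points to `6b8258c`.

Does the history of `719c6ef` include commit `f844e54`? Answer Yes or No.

Ancestors of 719c6ef: {3034dc4, 6b29bcd, 719c6ef, acf84c3, c0a173e}.
f844e54 is not in that set, so it is not an ancestor of 719c6ef.

No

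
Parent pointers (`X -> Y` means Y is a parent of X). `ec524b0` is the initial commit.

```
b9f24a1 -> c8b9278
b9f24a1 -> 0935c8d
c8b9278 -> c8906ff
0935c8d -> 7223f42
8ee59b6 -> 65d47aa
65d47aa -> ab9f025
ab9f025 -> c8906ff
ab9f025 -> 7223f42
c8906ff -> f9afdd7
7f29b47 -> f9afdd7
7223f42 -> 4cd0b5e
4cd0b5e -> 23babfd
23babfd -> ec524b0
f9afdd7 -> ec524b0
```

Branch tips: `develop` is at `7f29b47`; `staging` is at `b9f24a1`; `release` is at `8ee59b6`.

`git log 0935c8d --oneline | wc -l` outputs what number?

Walking parent pointers from 0935c8d: reachable set = {0935c8d, 23babfd, 4cd0b5e, 7223f42, ec524b0}.
That is 5 commits.

5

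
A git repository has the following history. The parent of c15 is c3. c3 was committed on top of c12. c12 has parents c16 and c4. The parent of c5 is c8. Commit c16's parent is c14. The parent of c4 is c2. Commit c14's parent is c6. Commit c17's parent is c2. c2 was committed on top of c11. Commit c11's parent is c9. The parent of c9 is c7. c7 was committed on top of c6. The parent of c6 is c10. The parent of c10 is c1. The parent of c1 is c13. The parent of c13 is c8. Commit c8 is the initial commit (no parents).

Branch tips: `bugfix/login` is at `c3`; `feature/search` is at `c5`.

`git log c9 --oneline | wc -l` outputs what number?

7

Walking parent pointers from c9: reachable set = {c1, c10, c13, c6, c7, c8, c9}.
That is 7 commits.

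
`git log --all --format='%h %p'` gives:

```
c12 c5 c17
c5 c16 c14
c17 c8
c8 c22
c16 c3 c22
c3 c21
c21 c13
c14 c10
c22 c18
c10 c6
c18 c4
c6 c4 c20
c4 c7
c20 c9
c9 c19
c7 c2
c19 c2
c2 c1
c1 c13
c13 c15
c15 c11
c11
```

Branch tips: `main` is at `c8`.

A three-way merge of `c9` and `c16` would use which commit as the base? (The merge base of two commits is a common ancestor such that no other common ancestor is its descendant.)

Ancestors of c9: {c1, c11, c13, c15, c19, c2, c9}.
Ancestors of c16: {c1, c11, c13, c15, c16, c18, c2, c21, c22, c3, c4, c7}.
Common ancestors: {c1, c11, c13, c15, c2}.
Among these, c2 is not an ancestor of any other common ancestor — it is the merge base.

c2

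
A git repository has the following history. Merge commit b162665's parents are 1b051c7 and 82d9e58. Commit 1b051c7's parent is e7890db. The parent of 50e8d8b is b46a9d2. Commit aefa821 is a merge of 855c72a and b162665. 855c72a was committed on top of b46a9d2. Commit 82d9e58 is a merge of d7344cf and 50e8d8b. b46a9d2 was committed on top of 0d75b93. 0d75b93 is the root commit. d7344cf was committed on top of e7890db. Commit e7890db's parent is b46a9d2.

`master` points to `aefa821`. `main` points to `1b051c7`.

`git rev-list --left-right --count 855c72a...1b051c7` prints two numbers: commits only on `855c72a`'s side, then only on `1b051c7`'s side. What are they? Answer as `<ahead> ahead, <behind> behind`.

Reachable from 855c72a: {0d75b93, 855c72a, b46a9d2}.
Reachable from 1b051c7: {0d75b93, 1b051c7, b46a9d2, e7890db}.
Only in 855c72a's history (ahead): {855c72a} — 1.
Only in 1b051c7's history (behind): {1b051c7, e7890db} — 2.

1 ahead, 2 behind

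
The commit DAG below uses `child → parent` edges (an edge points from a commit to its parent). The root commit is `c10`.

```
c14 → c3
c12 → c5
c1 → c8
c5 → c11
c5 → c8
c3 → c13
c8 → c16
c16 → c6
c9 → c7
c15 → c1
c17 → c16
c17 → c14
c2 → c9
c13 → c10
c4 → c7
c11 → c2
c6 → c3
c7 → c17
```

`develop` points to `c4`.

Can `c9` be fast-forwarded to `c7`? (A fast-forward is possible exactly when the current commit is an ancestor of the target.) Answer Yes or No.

A fast-forward from c9 to c7 is possible iff c9 is an ancestor of c7.
Ancestors of c7: {c10, c13, c14, c16, c17, c3, c6, c7}.
c9 is not among them, so fast-forward is not possible.

No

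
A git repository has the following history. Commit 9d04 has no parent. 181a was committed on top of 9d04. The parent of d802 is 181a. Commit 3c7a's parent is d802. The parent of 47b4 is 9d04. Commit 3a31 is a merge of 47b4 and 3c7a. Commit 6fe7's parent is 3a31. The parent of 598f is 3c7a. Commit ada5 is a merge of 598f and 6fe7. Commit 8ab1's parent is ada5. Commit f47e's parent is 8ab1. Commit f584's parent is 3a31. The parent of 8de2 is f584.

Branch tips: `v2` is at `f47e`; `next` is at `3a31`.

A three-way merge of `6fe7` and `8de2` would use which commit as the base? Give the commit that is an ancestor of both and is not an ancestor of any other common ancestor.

Ancestors of 6fe7: {181a, 3a31, 3c7a, 47b4, 6fe7, 9d04, d802}.
Ancestors of 8de2: {181a, 3a31, 3c7a, 47b4, 8de2, 9d04, d802, f584}.
Common ancestors: {181a, 3a31, 3c7a, 47b4, 9d04, d802}.
Among these, 3a31 is not an ancestor of any other common ancestor — it is the merge base.

3a31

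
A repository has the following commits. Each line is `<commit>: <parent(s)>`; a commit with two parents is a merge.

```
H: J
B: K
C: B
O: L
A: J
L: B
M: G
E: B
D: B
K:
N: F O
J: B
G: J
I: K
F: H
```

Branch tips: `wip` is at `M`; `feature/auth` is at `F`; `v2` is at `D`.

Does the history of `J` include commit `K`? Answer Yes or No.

Ancestors of J (commits reachable by following parents): {B, J, K}.
K is in that set, so it is an ancestor of J.

Yes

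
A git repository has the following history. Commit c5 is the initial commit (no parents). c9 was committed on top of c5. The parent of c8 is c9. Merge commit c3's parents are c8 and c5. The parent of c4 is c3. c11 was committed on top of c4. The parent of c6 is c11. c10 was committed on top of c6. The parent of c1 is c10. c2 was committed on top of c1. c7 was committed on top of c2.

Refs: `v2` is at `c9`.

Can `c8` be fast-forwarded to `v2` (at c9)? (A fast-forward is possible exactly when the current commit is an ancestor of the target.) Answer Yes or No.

No

A fast-forward from c8 to c9 is possible iff c8 is an ancestor of c9.
Ancestors of c9: {c5, c9}.
c8 is not among them, so fast-forward is not possible.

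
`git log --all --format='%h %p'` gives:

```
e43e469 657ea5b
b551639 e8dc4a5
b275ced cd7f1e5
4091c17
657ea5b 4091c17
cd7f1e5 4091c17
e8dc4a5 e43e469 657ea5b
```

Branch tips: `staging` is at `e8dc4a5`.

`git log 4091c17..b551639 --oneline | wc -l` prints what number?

Reachable from b551639: {4091c17, 657ea5b, b551639, e43e469, e8dc4a5}.
Reachable from 4091c17: {4091c17}.
In b551639's history but not 4091c17's: {657ea5b, b551639, e43e469, e8dc4a5} — 4 commits.

4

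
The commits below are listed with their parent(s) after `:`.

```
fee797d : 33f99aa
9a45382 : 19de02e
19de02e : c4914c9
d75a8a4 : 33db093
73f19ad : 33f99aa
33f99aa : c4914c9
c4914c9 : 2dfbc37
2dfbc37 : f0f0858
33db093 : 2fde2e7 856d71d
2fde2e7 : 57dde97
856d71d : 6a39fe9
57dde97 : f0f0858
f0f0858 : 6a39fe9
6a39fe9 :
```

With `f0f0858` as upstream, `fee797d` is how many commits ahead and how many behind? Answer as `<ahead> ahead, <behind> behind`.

Reachable from fee797d: {2dfbc37, 33f99aa, 6a39fe9, c4914c9, f0f0858, fee797d}.
Reachable from f0f0858: {6a39fe9, f0f0858}.
Only in fee797d's history (ahead): {2dfbc37, 33f99aa, c4914c9, fee797d} — 4.
Only in f0f0858's history (behind): {} — 0.

4 ahead, 0 behind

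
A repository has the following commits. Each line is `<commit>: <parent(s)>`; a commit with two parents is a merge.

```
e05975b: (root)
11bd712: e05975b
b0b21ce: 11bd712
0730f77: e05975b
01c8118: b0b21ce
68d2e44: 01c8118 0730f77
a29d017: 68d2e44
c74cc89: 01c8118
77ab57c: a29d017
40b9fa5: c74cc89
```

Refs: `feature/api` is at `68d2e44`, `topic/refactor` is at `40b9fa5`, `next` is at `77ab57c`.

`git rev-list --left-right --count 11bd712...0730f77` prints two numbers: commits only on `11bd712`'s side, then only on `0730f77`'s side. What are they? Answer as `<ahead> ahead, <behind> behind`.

1 ahead, 1 behind

Reachable from 11bd712: {11bd712, e05975b}.
Reachable from 0730f77: {0730f77, e05975b}.
Only in 11bd712's history (ahead): {11bd712} — 1.
Only in 0730f77's history (behind): {0730f77} — 1.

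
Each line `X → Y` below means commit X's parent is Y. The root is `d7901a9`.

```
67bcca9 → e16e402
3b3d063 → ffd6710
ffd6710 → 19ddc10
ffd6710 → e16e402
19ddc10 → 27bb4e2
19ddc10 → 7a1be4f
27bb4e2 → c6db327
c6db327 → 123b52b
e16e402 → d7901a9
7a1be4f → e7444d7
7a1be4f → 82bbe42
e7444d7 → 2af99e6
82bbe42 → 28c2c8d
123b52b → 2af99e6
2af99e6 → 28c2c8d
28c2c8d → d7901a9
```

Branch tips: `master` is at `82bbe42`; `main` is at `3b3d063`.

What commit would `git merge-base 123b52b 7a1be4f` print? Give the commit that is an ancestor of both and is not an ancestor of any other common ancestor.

Ancestors of 123b52b: {123b52b, 28c2c8d, 2af99e6, d7901a9}.
Ancestors of 7a1be4f: {28c2c8d, 2af99e6, 7a1be4f, 82bbe42, d7901a9, e7444d7}.
Common ancestors: {28c2c8d, 2af99e6, d7901a9}.
Among these, 2af99e6 is not an ancestor of any other common ancestor — it is the merge base.

2af99e6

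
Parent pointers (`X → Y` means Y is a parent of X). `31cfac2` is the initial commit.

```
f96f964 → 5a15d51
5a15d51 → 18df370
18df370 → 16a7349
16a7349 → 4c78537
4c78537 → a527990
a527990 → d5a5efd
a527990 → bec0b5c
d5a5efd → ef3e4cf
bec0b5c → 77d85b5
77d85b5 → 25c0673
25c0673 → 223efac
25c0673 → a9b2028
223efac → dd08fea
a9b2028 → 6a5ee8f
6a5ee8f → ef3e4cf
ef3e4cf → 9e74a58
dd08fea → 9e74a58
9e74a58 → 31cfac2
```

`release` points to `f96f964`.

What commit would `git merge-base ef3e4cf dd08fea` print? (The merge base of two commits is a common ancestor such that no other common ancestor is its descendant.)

9e74a58

Ancestors of ef3e4cf: {31cfac2, 9e74a58, ef3e4cf}.
Ancestors of dd08fea: {31cfac2, 9e74a58, dd08fea}.
Common ancestors: {31cfac2, 9e74a58}.
Among these, 9e74a58 is not an ancestor of any other common ancestor — it is the merge base.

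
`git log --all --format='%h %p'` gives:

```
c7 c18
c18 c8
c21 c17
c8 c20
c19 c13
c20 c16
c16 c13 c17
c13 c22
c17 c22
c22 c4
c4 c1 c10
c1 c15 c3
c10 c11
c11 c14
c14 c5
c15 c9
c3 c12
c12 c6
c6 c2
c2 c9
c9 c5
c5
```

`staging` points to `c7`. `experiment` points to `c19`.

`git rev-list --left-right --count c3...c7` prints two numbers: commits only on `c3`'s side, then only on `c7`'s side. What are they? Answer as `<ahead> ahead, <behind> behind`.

Reachable from c3: {c12, c2, c3, c5, c6, c9}.
Reachable from c7: {c1, c10, c11, c12, c13, c14, c15, c16, c17, c18, c2, c20, c22, c3, c4, c5, c6, c7, c8, c9}.
Only in c3's history (ahead): {} — 0.
Only in c7's history (behind): {c1, c10, c11, c13, c14, c15, c16, c17, c18, c20, c22, c4, c7, c8} — 14.

0 ahead, 14 behind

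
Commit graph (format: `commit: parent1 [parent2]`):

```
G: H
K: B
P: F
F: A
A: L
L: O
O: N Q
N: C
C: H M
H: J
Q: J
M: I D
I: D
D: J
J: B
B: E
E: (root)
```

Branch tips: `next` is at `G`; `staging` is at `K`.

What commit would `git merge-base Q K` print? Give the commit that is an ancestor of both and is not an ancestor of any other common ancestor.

Ancestors of Q: {B, E, J, Q}.
Ancestors of K: {B, E, K}.
Common ancestors: {B, E}.
Among these, B is not an ancestor of any other common ancestor — it is the merge base.

B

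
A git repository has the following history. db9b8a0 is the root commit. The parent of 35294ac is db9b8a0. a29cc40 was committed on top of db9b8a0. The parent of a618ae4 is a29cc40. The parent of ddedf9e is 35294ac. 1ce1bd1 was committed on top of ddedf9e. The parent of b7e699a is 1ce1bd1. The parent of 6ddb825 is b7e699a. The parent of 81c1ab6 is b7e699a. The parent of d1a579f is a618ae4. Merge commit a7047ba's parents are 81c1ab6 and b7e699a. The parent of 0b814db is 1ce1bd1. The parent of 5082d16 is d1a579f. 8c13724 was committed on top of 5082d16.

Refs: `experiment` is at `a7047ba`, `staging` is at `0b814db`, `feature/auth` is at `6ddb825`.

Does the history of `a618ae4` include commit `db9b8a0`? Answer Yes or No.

Yes

Ancestors of a618ae4 (commits reachable by following parents): {a29cc40, a618ae4, db9b8a0}.
db9b8a0 is in that set, so it is an ancestor of a618ae4.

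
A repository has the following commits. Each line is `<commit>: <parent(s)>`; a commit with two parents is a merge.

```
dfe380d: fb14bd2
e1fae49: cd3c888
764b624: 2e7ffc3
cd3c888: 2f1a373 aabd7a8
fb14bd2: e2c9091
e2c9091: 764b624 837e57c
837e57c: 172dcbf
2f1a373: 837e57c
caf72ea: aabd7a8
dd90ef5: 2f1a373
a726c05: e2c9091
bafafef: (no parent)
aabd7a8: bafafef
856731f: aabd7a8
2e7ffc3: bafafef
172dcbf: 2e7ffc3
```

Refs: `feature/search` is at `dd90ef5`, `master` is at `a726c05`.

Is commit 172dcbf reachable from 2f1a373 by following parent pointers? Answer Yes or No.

Yes

Ancestors of 2f1a373 (commits reachable by following parents): {172dcbf, 2e7ffc3, 2f1a373, 837e57c, bafafef}.
172dcbf is in that set, so it is an ancestor of 2f1a373.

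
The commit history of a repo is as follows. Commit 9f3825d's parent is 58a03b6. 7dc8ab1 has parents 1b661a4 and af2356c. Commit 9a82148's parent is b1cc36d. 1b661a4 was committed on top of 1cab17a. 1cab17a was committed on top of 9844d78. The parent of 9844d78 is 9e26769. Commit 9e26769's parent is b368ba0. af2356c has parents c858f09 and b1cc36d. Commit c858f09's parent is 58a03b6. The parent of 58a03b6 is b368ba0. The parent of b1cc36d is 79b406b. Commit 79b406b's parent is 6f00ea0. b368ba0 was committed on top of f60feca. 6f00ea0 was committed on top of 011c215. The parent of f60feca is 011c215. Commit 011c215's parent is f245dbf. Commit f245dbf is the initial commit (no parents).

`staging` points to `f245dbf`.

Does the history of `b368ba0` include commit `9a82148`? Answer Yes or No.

No

Ancestors of b368ba0: {011c215, b368ba0, f245dbf, f60feca}.
9a82148 is not in that set, so it is not an ancestor of b368ba0.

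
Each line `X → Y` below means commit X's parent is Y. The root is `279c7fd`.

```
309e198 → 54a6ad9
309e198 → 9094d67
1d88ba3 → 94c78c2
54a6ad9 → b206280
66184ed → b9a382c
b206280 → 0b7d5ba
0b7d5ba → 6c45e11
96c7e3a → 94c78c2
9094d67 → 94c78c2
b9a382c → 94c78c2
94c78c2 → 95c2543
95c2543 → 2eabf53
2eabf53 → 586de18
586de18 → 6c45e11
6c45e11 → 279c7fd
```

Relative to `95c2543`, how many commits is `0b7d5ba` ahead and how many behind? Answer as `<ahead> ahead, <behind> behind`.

Reachable from 0b7d5ba: {0b7d5ba, 279c7fd, 6c45e11}.
Reachable from 95c2543: {279c7fd, 2eabf53, 586de18, 6c45e11, 95c2543}.
Only in 0b7d5ba's history (ahead): {0b7d5ba} — 1.
Only in 95c2543's history (behind): {2eabf53, 586de18, 95c2543} — 3.

1 ahead, 3 behind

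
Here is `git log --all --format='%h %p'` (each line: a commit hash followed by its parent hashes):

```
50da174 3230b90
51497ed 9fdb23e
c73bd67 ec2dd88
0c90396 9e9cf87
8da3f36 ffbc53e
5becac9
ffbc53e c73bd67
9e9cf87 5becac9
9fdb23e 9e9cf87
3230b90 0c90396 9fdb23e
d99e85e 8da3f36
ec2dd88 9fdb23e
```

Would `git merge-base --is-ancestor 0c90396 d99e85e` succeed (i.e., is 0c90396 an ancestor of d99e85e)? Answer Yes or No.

Ancestors of d99e85e: {5becac9, 8da3f36, 9e9cf87, 9fdb23e, c73bd67, d99e85e, ec2dd88, ffbc53e}.
0c90396 is not in that set, so it is not an ancestor of d99e85e.

No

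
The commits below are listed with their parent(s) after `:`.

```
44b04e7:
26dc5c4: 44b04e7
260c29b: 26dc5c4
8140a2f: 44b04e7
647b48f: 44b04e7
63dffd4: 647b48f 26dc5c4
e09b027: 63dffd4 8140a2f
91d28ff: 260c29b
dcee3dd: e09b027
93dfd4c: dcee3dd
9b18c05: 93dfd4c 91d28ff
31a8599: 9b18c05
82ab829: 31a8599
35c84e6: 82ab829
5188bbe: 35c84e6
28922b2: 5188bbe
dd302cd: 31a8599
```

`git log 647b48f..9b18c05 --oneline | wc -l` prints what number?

9

Reachable from 9b18c05: {260c29b, 26dc5c4, 44b04e7, 63dffd4, 647b48f, 8140a2f, 91d28ff, 93dfd4c, 9b18c05, dcee3dd, e09b027}.
Reachable from 647b48f: {44b04e7, 647b48f}.
In 9b18c05's history but not 647b48f's: {260c29b, 26dc5c4, 63dffd4, 8140a2f, 91d28ff, 93dfd4c, 9b18c05, dcee3dd, e09b027} — 9 commits.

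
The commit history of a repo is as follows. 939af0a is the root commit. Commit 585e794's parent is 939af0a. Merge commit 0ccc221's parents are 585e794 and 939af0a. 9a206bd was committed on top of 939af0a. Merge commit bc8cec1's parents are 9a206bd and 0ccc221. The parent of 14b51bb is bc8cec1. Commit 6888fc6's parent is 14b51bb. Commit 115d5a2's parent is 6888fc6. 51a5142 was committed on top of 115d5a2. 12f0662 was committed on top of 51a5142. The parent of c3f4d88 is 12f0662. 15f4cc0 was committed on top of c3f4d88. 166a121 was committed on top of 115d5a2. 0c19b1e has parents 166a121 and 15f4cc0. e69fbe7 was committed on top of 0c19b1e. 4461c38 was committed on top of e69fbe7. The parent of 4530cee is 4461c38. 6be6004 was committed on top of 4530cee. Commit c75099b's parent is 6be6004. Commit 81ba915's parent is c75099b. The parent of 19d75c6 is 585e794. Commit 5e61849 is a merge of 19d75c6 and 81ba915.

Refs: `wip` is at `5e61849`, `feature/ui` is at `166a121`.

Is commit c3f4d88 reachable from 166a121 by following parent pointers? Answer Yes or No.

No

Ancestors of 166a121: {0ccc221, 115d5a2, 14b51bb, 166a121, 585e794, 6888fc6, 939af0a, 9a206bd, bc8cec1}.
c3f4d88 is not in that set, so it is not an ancestor of 166a121.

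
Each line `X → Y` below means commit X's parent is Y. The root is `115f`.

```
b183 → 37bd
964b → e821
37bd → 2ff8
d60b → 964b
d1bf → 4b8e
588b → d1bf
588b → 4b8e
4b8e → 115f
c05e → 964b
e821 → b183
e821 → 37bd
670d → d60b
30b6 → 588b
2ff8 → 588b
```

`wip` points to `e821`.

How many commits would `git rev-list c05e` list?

10

Walking parent pointers from c05e: reachable set = {115f, 2ff8, 37bd, 4b8e, 588b, 964b, b183, c05e, d1bf, e821}.
That is 10 commits.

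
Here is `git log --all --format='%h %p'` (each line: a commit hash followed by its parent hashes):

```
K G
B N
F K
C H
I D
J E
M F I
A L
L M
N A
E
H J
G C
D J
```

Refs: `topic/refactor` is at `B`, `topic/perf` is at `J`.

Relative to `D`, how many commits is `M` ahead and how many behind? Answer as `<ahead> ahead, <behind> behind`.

7 ahead, 0 behind

Reachable from M: {C, D, E, F, G, H, I, J, K, M}.
Reachable from D: {D, E, J}.
Only in M's history (ahead): {C, F, G, H, I, K, M} — 7.
Only in D's history (behind): {} — 0.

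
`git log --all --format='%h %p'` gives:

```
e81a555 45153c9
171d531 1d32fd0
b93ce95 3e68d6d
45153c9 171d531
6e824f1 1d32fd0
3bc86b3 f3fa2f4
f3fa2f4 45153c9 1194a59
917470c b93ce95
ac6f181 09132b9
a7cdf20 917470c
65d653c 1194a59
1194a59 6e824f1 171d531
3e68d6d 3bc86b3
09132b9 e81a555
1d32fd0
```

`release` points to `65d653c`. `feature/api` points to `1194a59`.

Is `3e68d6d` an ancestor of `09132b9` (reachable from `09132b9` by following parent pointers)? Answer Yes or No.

No

Ancestors of 09132b9: {09132b9, 171d531, 1d32fd0, 45153c9, e81a555}.
3e68d6d is not in that set, so it is not an ancestor of 09132b9.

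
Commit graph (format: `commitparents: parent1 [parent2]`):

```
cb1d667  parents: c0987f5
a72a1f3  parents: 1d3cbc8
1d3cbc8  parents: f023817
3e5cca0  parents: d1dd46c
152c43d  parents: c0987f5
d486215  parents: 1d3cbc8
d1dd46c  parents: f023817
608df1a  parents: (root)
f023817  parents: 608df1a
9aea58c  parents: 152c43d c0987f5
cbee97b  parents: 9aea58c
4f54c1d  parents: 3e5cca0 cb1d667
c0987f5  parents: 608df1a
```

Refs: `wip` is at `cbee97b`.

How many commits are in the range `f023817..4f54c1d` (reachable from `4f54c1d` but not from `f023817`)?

5

Reachable from 4f54c1d: {3e5cca0, 4f54c1d, 608df1a, c0987f5, cb1d667, d1dd46c, f023817}.
Reachable from f023817: {608df1a, f023817}.
In 4f54c1d's history but not f023817's: {3e5cca0, 4f54c1d, c0987f5, cb1d667, d1dd46c} — 5 commits.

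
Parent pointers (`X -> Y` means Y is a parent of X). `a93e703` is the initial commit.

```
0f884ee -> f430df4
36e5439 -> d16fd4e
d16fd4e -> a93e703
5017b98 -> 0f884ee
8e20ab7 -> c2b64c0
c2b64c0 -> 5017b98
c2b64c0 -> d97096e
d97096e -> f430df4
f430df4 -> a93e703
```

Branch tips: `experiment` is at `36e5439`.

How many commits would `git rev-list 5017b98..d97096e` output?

1

Reachable from d97096e: {a93e703, d97096e, f430df4}.
Reachable from 5017b98: {0f884ee, 5017b98, a93e703, f430df4}.
In d97096e's history but not 5017b98's: {d97096e} — 1 commit.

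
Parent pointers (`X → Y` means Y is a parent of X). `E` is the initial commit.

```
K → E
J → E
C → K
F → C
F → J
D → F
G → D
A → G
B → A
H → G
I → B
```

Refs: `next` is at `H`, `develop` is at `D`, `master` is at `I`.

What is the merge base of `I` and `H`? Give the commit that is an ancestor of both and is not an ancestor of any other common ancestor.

Ancestors of I: {A, B, C, D, E, F, G, I, J, K}.
Ancestors of H: {C, D, E, F, G, H, J, K}.
Common ancestors: {C, D, E, F, G, J, K}.
Among these, G is not an ancestor of any other common ancestor — it is the merge base.

G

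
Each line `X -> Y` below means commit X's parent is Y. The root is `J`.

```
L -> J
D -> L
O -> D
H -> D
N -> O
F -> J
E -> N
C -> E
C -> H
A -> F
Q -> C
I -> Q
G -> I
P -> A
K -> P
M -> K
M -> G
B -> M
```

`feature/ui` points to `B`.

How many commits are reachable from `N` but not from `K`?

Reachable from N: {D, J, L, N, O}.
Reachable from K: {A, F, J, K, P}.
In N's history but not K's: {D, L, N, O} — 4 commits.

4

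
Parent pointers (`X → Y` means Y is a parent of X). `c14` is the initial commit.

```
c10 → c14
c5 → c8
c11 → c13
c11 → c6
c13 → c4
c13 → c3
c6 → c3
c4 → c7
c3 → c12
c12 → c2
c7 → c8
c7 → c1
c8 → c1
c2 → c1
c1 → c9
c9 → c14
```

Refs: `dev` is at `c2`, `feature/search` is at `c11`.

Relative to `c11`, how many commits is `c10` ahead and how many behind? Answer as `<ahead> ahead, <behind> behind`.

1 ahead, 11 behind

Reachable from c10: {c10, c14}.
Reachable from c11: {c1, c11, c12, c13, c14, c2, c3, c4, c6, c7, c8, c9}.
Only in c10's history (ahead): {c10} — 1.
Only in c11's history (behind): {c1, c11, c12, c13, c2, c3, c4, c6, c7, c8, c9} — 11.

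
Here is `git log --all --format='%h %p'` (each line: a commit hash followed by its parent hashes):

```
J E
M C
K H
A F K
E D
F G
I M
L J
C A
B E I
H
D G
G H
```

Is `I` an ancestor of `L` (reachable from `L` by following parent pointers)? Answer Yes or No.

No

Ancestors of L: {D, E, G, H, J, L}.
I is not in that set, so it is not an ancestor of L.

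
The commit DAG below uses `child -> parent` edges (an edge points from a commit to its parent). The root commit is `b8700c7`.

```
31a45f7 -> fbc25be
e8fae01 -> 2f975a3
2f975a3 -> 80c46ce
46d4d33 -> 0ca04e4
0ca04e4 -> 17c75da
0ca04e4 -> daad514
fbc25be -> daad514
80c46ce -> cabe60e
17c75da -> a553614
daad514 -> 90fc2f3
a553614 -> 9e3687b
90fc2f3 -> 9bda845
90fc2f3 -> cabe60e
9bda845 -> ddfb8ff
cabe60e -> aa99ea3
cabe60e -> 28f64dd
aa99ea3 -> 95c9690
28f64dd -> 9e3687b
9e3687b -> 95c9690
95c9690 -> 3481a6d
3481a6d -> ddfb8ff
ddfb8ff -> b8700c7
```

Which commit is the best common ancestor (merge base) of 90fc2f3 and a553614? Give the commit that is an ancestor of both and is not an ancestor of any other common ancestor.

Ancestors of 90fc2f3: {28f64dd, 3481a6d, 90fc2f3, 95c9690, 9bda845, 9e3687b, aa99ea3, b8700c7, cabe60e, ddfb8ff}.
Ancestors of a553614: {3481a6d, 95c9690, 9e3687b, a553614, b8700c7, ddfb8ff}.
Common ancestors: {3481a6d, 95c9690, 9e3687b, b8700c7, ddfb8ff}.
Among these, 9e3687b is not an ancestor of any other common ancestor — it is the merge base.

9e3687b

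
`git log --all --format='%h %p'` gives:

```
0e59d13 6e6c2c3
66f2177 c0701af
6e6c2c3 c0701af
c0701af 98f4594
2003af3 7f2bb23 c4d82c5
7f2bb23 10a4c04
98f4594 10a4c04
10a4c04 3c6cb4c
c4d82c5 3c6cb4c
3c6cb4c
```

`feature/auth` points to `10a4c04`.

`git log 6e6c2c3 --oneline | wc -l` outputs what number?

Walking parent pointers from 6e6c2c3: reachable set = {10a4c04, 3c6cb4c, 6e6c2c3, 98f4594, c0701af}.
That is 5 commits.

5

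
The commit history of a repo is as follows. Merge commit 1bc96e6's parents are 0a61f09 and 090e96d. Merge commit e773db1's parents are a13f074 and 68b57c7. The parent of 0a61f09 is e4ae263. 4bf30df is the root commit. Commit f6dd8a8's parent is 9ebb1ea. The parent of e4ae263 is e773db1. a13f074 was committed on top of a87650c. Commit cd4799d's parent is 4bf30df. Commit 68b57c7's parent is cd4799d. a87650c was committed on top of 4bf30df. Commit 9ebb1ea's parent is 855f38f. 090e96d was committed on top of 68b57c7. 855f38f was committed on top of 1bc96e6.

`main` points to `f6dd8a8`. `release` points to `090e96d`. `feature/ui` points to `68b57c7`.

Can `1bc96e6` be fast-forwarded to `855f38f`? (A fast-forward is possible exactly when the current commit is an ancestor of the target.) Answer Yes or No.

Yes

A fast-forward from 1bc96e6 to 855f38f is possible iff 1bc96e6 is an ancestor of 855f38f.
Ancestors of 855f38f: {090e96d, 0a61f09, 1bc96e6, 4bf30df, 68b57c7, 855f38f, a13f074, a87650c, cd4799d, e4ae263, e773db1}.
1bc96e6 is among them, so fast-forward is possible.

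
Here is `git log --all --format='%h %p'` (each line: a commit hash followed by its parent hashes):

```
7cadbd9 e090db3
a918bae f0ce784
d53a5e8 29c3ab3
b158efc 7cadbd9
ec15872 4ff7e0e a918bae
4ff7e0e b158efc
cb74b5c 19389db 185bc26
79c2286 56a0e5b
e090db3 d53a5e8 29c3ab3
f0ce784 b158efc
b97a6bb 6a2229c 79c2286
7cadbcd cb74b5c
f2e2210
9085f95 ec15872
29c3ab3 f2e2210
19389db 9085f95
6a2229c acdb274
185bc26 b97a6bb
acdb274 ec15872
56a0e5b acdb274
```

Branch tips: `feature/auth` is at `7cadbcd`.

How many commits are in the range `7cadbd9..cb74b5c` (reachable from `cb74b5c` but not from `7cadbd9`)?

Reachable from cb74b5c: {185bc26, 19389db, 29c3ab3, 4ff7e0e, 56a0e5b, 6a2229c, 79c2286, 7cadbd9, 9085f95, a918bae, acdb274, b158efc, b97a6bb, cb74b5c, d53a5e8, e090db3, ec15872, f0ce784, f2e2210}.
Reachable from 7cadbd9: {29c3ab3, 7cadbd9, d53a5e8, e090db3, f2e2210}.
In cb74b5c's history but not 7cadbd9's: {185bc26, 19389db, 4ff7e0e, 56a0e5b, 6a2229c, 79c2286, 9085f95, a918bae, acdb274, b158efc, b97a6bb, cb74b5c, ec15872, f0ce784} — 14 commits.

14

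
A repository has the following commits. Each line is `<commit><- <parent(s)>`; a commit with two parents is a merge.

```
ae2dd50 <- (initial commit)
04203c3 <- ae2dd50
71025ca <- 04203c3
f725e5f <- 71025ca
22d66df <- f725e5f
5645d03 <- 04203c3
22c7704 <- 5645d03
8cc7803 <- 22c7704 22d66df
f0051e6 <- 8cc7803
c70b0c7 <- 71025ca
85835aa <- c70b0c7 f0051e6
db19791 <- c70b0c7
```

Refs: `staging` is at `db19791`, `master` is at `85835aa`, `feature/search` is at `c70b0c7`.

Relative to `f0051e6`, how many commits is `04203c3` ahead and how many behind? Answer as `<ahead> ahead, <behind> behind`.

0 ahead, 7 behind

Reachable from 04203c3: {04203c3, ae2dd50}.
Reachable from f0051e6: {04203c3, 22c7704, 22d66df, 5645d03, 71025ca, 8cc7803, ae2dd50, f0051e6, f725e5f}.
Only in 04203c3's history (ahead): {} — 0.
Only in f0051e6's history (behind): {22c7704, 22d66df, 5645d03, 71025ca, 8cc7803, f0051e6, f725e5f} — 7.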